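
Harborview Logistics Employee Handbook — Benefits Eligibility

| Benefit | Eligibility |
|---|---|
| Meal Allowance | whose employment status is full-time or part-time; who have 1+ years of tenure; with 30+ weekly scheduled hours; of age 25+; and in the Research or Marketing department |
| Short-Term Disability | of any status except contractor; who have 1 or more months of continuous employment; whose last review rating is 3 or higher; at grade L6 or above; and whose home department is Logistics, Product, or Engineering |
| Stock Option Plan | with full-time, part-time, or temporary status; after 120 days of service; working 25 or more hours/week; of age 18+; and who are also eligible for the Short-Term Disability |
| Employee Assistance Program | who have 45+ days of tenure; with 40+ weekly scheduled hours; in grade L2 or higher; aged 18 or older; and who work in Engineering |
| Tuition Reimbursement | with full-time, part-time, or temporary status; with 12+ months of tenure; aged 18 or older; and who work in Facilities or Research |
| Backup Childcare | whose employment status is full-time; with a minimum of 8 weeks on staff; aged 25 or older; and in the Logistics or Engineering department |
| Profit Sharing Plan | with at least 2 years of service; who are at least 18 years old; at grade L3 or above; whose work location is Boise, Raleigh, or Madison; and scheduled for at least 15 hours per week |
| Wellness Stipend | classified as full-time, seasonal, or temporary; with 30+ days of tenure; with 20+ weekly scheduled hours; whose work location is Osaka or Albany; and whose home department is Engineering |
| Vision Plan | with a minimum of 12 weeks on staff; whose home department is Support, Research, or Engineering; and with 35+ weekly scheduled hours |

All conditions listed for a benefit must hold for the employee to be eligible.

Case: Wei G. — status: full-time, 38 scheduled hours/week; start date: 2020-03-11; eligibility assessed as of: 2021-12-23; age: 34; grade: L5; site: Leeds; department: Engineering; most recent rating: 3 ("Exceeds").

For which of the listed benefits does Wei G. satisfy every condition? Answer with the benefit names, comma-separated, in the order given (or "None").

Service from 2020-03-11 to 2021-12-23: 652 days.
Meal Allowance — status full-time ✓; service 652 days ≥ 1 year (≈365 days) ✓; 38 hrs/wk ≥ 30 ✓; age 34 ≥ 25 ✓; dept Engineering ✗ → not eligible.
Short-Term Disability — status full-time ✓ (not excluded); service 652 days ≥ 1 month (≈30 days) ✓; rating 3 ≥ 3 ✓; grade L5 < L6 ✗ → not eligible.
Stock Option Plan — status full-time ✓; service 652 days ≥ 120 days ✓; 38 hrs/wk ≥ 25 ✓; age 34 ≥ 18 ✓; not eligible for Short-Term Disability ✗ → not eligible.
Employee Assistance Program — service 652 days ≥ 45 days ✓; 38 hrs/wk < 40 ✗ → not eligible.
Tuition Reimbursement — status full-time ✓; service 652 days ≥ 12 months (≈360 days) ✓; age 34 ≥ 18 ✓; dept Engineering ✗ → not eligible.
Backup Childcare — status full-time ✓; service 652 days ≥ 8 weeks (≈56 days) ✓; age 34 ≥ 25 ✓; dept Engineering ✓ → eligible.
Profit Sharing Plan — service 652 days < 2 years (≈730 days) ✗ → not eligible.
Wellness Stipend — status full-time ✓; service 652 days ≥ 30 days ✓; 38 hrs/wk ≥ 20 ✓; site Leeds ✗ (not Osaka or Albany) → not eligible.
Vision Plan — service 652 days ≥ 12 weeks (≈84 days) ✓; dept Engineering ✓; 38 hrs/wk ≥ 35 ✓ → eligible.

Backup Childcare, Vision Plan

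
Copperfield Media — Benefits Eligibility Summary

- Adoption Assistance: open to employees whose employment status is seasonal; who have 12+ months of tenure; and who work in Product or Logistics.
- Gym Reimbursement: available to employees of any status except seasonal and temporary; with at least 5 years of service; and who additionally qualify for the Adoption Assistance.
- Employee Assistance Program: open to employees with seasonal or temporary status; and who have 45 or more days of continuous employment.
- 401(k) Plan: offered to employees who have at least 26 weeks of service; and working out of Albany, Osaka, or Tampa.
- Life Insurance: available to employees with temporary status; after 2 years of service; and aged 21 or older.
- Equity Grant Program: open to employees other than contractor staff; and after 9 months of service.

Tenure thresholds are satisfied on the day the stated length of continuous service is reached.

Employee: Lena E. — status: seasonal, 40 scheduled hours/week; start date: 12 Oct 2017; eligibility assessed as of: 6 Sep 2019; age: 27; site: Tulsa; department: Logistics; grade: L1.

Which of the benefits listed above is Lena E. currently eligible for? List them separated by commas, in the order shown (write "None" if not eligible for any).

Adoption Assistance, Employee Assistance Program, Equity Grant Program

Service from 12 Oct 2017 to 6 Sep 2019: 694 days.
Adoption Assistance — status seasonal ✓; service 694 days ≥ 12 months (≈360 days) ✓; dept Logistics ✓ → eligible.
Gym Reimbursement — status seasonal ✗ (excluded) → not eligible.
Employee Assistance Program — status seasonal ✓; service 694 days ≥ 45 days ✓ → eligible.
401(k) Plan — service 694 days ≥ 26 weeks (≈182 days) ✓; site Tulsa ✗ (not Albany, Osaka, or Tampa) → not eligible.
Life Insurance — status seasonal ✗ (requires temporary) → not eligible.
Equity Grant Program — status seasonal ✓ (not excluded); service 694 days ≥ 9 months (≈270 days) ✓ → eligible.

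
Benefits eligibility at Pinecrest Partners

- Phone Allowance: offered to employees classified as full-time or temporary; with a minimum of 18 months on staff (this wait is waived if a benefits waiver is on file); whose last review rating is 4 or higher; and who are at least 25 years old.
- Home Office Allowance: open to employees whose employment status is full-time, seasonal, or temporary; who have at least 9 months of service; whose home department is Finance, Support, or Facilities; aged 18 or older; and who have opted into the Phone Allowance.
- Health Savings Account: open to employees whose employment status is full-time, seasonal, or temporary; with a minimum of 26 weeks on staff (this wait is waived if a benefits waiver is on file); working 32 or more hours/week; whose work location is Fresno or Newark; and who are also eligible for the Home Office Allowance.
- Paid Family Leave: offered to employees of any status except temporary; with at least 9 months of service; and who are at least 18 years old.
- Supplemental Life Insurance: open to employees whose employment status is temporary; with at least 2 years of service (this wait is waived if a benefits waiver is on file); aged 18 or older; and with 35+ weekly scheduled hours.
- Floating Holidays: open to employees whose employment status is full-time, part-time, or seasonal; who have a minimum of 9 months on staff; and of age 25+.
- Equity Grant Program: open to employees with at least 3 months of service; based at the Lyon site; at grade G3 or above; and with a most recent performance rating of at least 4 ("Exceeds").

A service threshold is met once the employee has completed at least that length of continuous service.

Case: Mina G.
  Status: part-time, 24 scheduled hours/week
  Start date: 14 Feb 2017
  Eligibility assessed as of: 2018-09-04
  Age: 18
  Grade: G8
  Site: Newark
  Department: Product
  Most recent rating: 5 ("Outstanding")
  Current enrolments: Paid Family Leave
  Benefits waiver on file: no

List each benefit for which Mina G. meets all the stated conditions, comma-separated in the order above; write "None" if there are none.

Paid Family Leave

Service from 14 Feb 2017 to 2018-09-04: 567 days.
Phone Allowance — status part-time ✗ (requires full-time or temporary) → not eligible.
Home Office Allowance — status part-time ✗ (requires full-time, seasonal, or temporary) → not eligible.
Health Savings Account — status part-time ✗ (requires full-time, seasonal, or temporary) → not eligible.
Paid Family Leave — status part-time ✓ (not excluded); service 567 days ≥ 9 months (≈270 days) ✓; age 18 ≥ 18 ✓ → eligible.
Supplemental Life Insurance — status part-time ✗ (requires temporary) → not eligible.
Floating Holidays — status part-time ✓; service 567 days ≥ 9 months (≈270 days) ✓; age 18 < 25 ✗ → not eligible.
Equity Grant Program — service 567 days ≥ 3 months (≈90 days) ✓; site Newark ✗ (not Lyon) → not eligible.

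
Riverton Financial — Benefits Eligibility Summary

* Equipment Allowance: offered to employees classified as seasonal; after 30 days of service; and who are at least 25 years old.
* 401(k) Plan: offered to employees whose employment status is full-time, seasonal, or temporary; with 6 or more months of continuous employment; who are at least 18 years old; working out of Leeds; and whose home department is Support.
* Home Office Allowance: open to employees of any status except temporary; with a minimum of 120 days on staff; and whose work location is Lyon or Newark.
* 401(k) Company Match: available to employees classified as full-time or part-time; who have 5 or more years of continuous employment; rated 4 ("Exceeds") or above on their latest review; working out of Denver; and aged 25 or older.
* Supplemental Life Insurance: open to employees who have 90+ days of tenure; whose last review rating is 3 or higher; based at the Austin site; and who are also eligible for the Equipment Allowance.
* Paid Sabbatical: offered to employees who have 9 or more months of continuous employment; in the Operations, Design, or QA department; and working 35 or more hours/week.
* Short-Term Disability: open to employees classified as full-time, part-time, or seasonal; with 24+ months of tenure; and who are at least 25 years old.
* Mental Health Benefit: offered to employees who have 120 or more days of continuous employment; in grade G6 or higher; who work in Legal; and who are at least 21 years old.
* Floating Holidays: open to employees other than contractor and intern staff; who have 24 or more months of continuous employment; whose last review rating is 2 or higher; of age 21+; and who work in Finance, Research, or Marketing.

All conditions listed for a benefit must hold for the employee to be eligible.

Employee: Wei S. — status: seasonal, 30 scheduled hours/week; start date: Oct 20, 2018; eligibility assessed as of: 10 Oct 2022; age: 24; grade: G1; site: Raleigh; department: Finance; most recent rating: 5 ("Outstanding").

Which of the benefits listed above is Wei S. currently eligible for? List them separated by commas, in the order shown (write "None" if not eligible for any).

Floating Holidays

Service from Oct 20, 2018 to 10 Oct 2022: 1451 days.
Equipment Allowance — status seasonal ✓; service 1451 days ≥ 30 days ✓; age 24 < 25 ✗ → not eligible.
401(k) Plan — status seasonal ✓; service 1451 days ≥ 6 months (≈180 days) ✓; age 24 ≥ 18 ✓; site Raleigh ✗ (not Leeds) → not eligible.
Home Office Allowance — status seasonal ✓ (not excluded); service 1451 days ≥ 120 days ✓; site Raleigh ✗ (not Lyon or Newark) → not eligible.
401(k) Company Match — status seasonal ✗ (requires full-time or part-time) → not eligible.
Supplemental Life Insurance — service 1451 days ≥ 90 days ✓; rating 5 ≥ 3 ✓; site Raleigh ✗ (not Austin) → not eligible.
Paid Sabbatical — service 1451 days ≥ 9 months (≈270 days) ✓; dept Finance ✗ → not eligible.
Short-Term Disability — status seasonal ✓; service 1451 days ≥ 24 months (≈720 days) ✓; age 24 < 25 ✗ → not eligible.
Mental Health Benefit — service 1451 days ≥ 120 days ✓; grade G1 < G6 ✗ → not eligible.
Floating Holidays — status seasonal ✓ (not excluded); service 1451 days ≥ 24 months (≈720 days) ✓; rating 5 ≥ 2 ✓; age 24 ≥ 21 ✓; dept Finance ✓ → eligible.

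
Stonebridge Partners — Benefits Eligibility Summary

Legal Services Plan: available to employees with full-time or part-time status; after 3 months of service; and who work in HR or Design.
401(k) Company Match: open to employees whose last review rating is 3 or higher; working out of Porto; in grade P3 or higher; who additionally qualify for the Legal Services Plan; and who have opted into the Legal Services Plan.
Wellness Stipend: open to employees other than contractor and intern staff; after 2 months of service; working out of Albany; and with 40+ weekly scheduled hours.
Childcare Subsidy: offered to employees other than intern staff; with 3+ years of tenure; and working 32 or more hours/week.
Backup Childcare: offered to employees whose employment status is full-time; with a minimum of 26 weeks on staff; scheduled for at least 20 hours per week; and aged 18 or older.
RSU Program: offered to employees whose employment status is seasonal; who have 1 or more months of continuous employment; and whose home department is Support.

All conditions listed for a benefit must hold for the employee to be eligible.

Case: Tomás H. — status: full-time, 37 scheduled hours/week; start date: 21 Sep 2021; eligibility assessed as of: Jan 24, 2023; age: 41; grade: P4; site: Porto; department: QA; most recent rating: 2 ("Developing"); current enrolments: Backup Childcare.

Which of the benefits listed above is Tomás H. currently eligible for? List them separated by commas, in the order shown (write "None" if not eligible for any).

Backup Childcare

Service from 21 Sep 2021 to Jan 24, 2023: 490 days.
Legal Services Plan — status full-time ✓; service 490 days ≥ 3 months (≈90 days) ✓; dept QA ✗ → not eligible.
401(k) Company Match — rating 2 < 3 ✗ → not eligible.
Wellness Stipend — status full-time ✓ (not excluded); service 490 days ≥ 2 months (≈60 days) ✓; site Porto ✗ (not Albany) → not eligible.
Childcare Subsidy — status full-time ✓ (not excluded); service 490 days < 3 years (≈1095 days) ✗ → not eligible.
Backup Childcare — status full-time ✓; service 490 days ≥ 26 weeks (≈182 days) ✓; 37 hrs/wk ≥ 20 ✓; age 41 ≥ 18 ✓ → eligible.
RSU Program — status full-time ✗ (requires seasonal) → not eligible.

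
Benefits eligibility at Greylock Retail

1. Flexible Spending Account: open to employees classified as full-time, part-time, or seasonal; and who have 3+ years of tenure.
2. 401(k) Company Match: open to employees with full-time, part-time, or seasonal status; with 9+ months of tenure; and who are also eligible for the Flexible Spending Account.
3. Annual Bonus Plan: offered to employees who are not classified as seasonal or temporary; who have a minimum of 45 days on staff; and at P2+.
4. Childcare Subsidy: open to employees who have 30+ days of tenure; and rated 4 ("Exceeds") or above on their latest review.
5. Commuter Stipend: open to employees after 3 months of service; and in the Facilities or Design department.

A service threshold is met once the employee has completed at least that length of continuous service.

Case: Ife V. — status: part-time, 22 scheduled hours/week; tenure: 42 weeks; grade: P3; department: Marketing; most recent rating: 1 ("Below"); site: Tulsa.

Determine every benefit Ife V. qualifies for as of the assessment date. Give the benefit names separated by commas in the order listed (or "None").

Annual Bonus Plan

Flexible Spending Account — status part-time ✓; service 42 weeks < 3 years (≈1095 days) ✗ → not eligible.
401(k) Company Match — status part-time ✓; service 42 weeks ≥ 9 months (≈270 days) ✓; not eligible for Flexible Spending Account ✗ → not eligible.
Annual Bonus Plan — status part-time ✓ (not excluded); service 42 weeks ≥ 45 days ✓; grade P3 ≥ P2 ✓ → eligible.
Childcare Subsidy — service 42 weeks ≥ 30 days ✓; rating 1 < 4 ✗ → not eligible.
Commuter Stipend — service 42 weeks ≥ 3 months (≈90 days) ✓; dept Marketing ✗ → not eligible.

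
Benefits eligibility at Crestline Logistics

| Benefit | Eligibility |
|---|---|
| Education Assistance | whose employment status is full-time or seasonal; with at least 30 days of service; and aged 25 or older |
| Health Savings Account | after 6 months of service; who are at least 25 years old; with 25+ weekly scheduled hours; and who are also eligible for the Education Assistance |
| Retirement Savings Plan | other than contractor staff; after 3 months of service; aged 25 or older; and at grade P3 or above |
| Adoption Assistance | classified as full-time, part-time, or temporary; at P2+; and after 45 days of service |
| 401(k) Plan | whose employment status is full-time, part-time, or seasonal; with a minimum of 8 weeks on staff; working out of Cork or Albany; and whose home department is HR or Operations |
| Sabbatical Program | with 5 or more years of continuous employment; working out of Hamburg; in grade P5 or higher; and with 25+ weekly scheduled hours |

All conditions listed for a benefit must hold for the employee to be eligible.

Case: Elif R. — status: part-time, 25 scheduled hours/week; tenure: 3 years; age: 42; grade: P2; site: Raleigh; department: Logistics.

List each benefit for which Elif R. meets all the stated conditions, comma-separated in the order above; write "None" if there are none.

Education Assistance — status part-time ✗ (requires full-time or seasonal) → not eligible.
Health Savings Account — service 3 years ≥ 6 months (≈180 days) ✓; age 42 ≥ 25 ✓; 25 hrs/wk ≥ 25 ✓; not eligible for Education Assistance ✗ → not eligible.
Retirement Savings Plan — status part-time ✓ (not excluded); service 3 years ≥ 3 months (≈90 days) ✓; age 42 ≥ 25 ✓; grade P2 < P3 ✗ → not eligible.
Adoption Assistance — status part-time ✓; grade P2 ≥ P2 ✓; service 3 years ≥ 45 days ✓ → eligible.
401(k) Plan — status part-time ✓; service 3 years ≥ 8 weeks (≈56 days) ✓; site Raleigh ✗ (not Cork or Albany) → not eligible.
Sabbatical Program — service 3 years < 5 years ✗ → not eligible.

Adoption Assistance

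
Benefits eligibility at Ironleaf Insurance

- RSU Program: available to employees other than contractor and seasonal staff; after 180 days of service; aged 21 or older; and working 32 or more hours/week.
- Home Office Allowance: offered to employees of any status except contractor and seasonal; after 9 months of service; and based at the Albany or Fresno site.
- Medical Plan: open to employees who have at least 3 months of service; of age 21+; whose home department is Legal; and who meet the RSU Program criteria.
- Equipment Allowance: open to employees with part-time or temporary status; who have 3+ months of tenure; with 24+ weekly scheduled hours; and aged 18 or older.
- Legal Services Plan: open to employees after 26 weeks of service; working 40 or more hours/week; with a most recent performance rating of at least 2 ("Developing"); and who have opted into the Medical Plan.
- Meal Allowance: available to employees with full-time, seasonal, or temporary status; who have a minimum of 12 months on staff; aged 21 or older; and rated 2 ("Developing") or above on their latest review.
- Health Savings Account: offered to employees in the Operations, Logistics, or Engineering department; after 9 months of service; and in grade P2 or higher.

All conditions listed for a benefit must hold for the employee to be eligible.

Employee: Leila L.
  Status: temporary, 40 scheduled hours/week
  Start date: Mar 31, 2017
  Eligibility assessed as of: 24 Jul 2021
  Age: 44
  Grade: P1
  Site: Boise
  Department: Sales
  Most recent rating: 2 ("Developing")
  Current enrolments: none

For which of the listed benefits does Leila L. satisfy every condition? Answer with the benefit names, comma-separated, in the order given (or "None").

Service from Mar 31, 2017 to 24 Jul 2021: 1576 days.
RSU Program — status temporary ✓ (not excluded); service 1576 days ≥ 180 days ✓; age 44 ≥ 21 ✓; 40 hrs/wk ≥ 32 ✓ → eligible.
Home Office Allowance — status temporary ✓ (not excluded); service 1576 days ≥ 9 months (≈270 days) ✓; site Boise ✗ (not Albany or Fresno) → not eligible.
Medical Plan — service 1576 days ≥ 3 months (≈90 days) ✓; age 44 ≥ 21 ✓; dept Sales ✗ → not eligible.
Equipment Allowance — status temporary ✓; service 1576 days ≥ 3 months (≈90 days) ✓; 40 hrs/wk ≥ 24 ✓; age 44 ≥ 18 ✓ → eligible.
Legal Services Plan — service 1576 days ≥ 26 weeks (≈182 days) ✓; 40 hrs/wk ≥ 40 ✓; rating 2 ≥ 2 ✓; not enrolled in Medical Plan ✗ → not eligible.
Meal Allowance — status temporary ✓; service 1576 days ≥ 12 months (≈360 days) ✓; age 44 ≥ 21 ✓; rating 2 ≥ 2 ✓ → eligible.
Health Savings Account — dept Sales ✗ → not eligible.

RSU Program, Equipment Allowance, Meal Allowance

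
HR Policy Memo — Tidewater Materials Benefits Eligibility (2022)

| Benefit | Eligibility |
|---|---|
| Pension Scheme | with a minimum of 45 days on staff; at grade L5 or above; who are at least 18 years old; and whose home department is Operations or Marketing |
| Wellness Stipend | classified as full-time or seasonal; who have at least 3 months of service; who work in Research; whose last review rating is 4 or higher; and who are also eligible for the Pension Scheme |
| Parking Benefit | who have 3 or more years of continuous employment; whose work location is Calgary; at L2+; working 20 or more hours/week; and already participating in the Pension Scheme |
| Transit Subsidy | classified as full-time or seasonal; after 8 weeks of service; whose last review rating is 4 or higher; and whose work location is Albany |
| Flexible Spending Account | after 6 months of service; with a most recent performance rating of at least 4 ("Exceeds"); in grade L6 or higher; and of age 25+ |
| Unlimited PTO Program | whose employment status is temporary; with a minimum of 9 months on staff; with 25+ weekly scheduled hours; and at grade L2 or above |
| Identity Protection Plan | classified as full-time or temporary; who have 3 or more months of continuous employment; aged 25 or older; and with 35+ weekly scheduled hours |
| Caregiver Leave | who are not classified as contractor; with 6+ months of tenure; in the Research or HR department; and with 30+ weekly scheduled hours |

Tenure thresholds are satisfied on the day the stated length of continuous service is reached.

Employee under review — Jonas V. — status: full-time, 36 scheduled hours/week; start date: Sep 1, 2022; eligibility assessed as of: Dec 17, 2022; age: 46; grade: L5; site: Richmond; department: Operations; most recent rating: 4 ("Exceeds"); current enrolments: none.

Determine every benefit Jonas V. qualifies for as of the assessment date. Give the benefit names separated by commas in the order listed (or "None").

Service from Sep 1, 2022 to Dec 17, 2022: 107 days.
Pension Scheme — service 107 days ≥ 45 days ✓; grade L5 ≥ L5 ✓; age 46 ≥ 18 ✓; dept Operations ✓ → eligible.
Wellness Stipend — status full-time ✓; service 107 days ≥ 3 months (≈90 days) ✓; dept Operations ✗ → not eligible.
Parking Benefit — service 107 days < 3 years (≈1095 days) ✗ → not eligible.
Transit Subsidy — status full-time ✓; service 107 days ≥ 8 weeks (≈56 days) ✓; rating 4 ≥ 4 ✓; site Richmond ✗ (not Albany) → not eligible.
Flexible Spending Account — service 107 days < 6 months (≈180 days) ✗ → not eligible.
Unlimited PTO Program — status full-time ✗ (requires temporary) → not eligible.
Identity Protection Plan — status full-time ✓; service 107 days ≥ 3 months (≈90 days) ✓; age 46 ≥ 25 ✓; 36 hrs/wk ≥ 35 ✓ → eligible.
Caregiver Leave — status full-time ✓ (not excluded); service 107 days < 6 months (≈180 days) ✗ → not eligible.

Pension Scheme, Identity Protection Plan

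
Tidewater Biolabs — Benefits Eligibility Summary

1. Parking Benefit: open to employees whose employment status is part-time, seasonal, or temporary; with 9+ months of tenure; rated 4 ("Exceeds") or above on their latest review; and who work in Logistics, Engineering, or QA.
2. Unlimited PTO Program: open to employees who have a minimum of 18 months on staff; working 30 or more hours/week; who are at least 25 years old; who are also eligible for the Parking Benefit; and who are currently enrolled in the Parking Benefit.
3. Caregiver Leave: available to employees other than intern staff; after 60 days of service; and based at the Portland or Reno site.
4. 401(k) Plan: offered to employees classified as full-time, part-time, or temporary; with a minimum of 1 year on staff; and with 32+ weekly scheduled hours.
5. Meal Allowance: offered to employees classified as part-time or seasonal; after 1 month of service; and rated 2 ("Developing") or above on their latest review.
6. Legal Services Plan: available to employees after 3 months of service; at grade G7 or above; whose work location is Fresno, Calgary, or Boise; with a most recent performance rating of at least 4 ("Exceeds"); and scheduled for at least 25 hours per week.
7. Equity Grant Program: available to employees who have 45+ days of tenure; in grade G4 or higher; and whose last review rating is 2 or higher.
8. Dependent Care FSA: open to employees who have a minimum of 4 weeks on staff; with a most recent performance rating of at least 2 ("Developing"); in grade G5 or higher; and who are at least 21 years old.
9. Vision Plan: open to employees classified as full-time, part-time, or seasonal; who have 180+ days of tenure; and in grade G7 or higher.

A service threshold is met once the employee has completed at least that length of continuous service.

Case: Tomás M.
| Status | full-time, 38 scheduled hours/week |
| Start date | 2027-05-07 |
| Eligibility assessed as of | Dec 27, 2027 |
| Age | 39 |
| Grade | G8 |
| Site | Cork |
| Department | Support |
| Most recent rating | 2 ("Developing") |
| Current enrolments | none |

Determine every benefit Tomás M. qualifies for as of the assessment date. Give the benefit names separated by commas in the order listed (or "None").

Equity Grant Program, Dependent Care FSA, Vision Plan

Service from 2027-05-07 to Dec 27, 2027: 234 days.
Parking Benefit — status full-time ✗ (requires part-time, seasonal, or temporary) → not eligible.
Unlimited PTO Program — service 234 days < 18 months (≈540 days) ✗ → not eligible.
Caregiver Leave — status full-time ✓ (not excluded); service 234 days ≥ 60 days ✓; site Cork ✗ (not Portland or Reno) → not eligible.
401(k) Plan — status full-time ✓; service 234 days < 1 year (≈365 days) ✗ → not eligible.
Meal Allowance — status full-time ✗ (requires part-time or seasonal) → not eligible.
Legal Services Plan — service 234 days ≥ 3 months (≈90 days) ✓; grade G8 ≥ G7 ✓; site Cork ✗ (not Fresno, Calgary, or Boise) → not eligible.
Equity Grant Program — service 234 days ≥ 45 days ✓; grade G8 ≥ G4 ✓; rating 2 ≥ 2 ✓ → eligible.
Dependent Care FSA — service 234 days ≥ 4 weeks (≈28 days) ✓; rating 2 ≥ 2 ✓; grade G8 ≥ G5 ✓; age 39 ≥ 21 ✓ → eligible.
Vision Plan — status full-time ✓; service 234 days ≥ 180 days ✓; grade G8 ≥ G7 ✓ → eligible.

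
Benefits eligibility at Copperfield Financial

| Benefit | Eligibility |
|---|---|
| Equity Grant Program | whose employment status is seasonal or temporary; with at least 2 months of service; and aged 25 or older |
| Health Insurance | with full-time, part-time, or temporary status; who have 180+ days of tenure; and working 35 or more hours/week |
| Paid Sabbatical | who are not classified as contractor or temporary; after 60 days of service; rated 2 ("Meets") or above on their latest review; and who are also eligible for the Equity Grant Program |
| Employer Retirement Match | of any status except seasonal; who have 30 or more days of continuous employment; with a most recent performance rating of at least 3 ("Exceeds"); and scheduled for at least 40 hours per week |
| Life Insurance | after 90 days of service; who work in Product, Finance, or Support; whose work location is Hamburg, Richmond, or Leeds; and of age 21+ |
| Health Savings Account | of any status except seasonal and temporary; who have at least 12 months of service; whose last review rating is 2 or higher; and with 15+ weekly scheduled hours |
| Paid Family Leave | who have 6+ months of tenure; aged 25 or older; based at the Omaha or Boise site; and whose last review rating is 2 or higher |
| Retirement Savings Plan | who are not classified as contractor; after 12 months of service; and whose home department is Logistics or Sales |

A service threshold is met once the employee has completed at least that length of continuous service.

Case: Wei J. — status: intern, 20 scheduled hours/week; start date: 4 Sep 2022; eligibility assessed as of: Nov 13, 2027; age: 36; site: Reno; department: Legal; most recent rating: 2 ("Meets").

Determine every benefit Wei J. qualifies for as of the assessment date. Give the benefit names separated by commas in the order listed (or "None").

Service from 4 Sep 2022 to Nov 13, 2027: 1896 days.
Equity Grant Program — status intern ✗ (requires seasonal or temporary) → not eligible.
Health Insurance — status intern ✗ (requires full-time, part-time, or temporary) → not eligible.
Paid Sabbatical — status intern ✓ (not excluded); service 1896 days ≥ 60 days ✓; rating 2 ≥ 2 ✓; not eligible for Equity Grant Program ✗ → not eligible.
Employer Retirement Match — status intern ✓ (not excluded); service 1896 days ≥ 30 days ✓; rating 2 < 3 ✗ → not eligible.
Life Insurance — service 1896 days ≥ 90 days ✓; dept Legal ✗ → not eligible.
Health Savings Account — status intern ✓ (not excluded); service 1896 days ≥ 12 months (≈360 days) ✓; rating 2 ≥ 2 ✓; 20 hrs/wk ≥ 15 ✓ → eligible.
Paid Family Leave — service 1896 days ≥ 6 months (≈180 days) ✓; age 36 ≥ 25 ✓; site Reno ✗ (not Omaha or Boise) → not eligible.
Retirement Savings Plan — status intern ✓ (not excluded); service 1896 days ≥ 12 months (≈360 days) ✓; dept Legal ✗ → not eligible.

Health Savings Account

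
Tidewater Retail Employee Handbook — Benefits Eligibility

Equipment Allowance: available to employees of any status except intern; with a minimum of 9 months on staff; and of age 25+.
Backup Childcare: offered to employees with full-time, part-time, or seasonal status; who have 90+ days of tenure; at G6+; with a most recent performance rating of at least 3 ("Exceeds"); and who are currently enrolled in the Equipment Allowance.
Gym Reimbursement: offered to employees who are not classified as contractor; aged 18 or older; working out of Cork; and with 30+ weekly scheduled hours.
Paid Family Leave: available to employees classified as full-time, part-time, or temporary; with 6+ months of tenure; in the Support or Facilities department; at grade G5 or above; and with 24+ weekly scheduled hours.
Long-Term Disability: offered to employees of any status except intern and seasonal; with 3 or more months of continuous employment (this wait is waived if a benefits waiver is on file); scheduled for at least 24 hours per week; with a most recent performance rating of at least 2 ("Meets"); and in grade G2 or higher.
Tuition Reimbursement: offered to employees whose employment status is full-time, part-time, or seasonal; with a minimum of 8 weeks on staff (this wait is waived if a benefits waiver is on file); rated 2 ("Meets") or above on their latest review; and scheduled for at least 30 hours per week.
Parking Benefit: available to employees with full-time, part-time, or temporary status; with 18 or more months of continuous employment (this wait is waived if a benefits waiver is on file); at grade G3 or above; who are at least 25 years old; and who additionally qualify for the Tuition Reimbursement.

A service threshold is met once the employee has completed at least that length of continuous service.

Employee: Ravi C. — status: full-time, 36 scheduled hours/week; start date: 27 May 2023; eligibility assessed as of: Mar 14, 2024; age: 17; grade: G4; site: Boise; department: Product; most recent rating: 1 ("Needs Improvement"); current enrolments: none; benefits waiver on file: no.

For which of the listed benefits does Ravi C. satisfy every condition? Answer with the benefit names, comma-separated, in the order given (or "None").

None

Service from 27 May 2023 to Mar 14, 2024: 292 days.
Equipment Allowance — status full-time ✓ (not excluded); service 292 days ≥ 9 months (≈270 days) ✓; age 17 < 25 ✗ → not eligible.
Backup Childcare — status full-time ✓; service 292 days ≥ 90 days ✓; grade G4 < G6 ✗ → not eligible.
Gym Reimbursement — status full-time ✓ (not excluded); age 17 < 18 ✗ → not eligible.
Paid Family Leave — status full-time ✓; service 292 days ≥ 6 months (≈180 days) ✓; dept Product ✗ → not eligible.
Long-Term Disability — status full-time ✓ (not excluded); no waiver, service 292 days ≥ 3 months (≈90 days) ✓; 36 hrs/wk ≥ 24 ✓; rating 1 < 2 ✗ → not eligible.
Tuition Reimbursement — status full-time ✓; no waiver, service 292 days ≥ 8 weeks (≈56 days) ✓; rating 1 < 2 ✗ → not eligible.
Parking Benefit — status full-time ✓; no waiver, service 292 days < 18 months (≈540 days) ✗ → not eligible.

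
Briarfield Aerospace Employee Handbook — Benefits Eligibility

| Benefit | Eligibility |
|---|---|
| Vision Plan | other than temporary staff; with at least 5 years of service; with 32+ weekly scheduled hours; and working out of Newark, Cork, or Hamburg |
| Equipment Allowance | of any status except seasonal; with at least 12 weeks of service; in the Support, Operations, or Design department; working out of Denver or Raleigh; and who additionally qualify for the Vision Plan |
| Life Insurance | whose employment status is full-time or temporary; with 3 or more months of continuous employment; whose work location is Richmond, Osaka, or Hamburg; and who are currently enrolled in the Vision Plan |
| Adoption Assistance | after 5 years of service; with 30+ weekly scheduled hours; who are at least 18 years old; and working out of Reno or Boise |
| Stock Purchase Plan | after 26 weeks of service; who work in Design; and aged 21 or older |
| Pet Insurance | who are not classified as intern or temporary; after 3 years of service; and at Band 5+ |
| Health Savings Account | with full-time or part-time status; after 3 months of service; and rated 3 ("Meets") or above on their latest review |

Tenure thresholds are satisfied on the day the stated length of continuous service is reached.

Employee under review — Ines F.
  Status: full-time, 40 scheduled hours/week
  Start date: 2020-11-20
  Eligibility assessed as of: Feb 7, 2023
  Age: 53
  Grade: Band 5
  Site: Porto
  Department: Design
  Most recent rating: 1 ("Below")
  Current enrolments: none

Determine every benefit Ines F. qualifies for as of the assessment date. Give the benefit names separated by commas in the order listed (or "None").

Stock Purchase Plan

Service from 2020-11-20 to Feb 7, 2023: 809 days.
Vision Plan — status full-time ✓ (not excluded); service 809 days < 5 years (≈1825 days) ✗ → not eligible.
Equipment Allowance — status full-time ✓ (not excluded); service 809 days ≥ 12 weeks (≈84 days) ✓; dept Design ✓; site Porto ✗ (not Denver or Raleigh) → not eligible.
Life Insurance — status full-time ✓; service 809 days ≥ 3 months (≈90 days) ✓; site Porto ✗ (not Richmond, Osaka, or Hamburg) → not eligible.
Adoption Assistance — service 809 days < 5 years (≈1825 days) ✗ → not eligible.
Stock Purchase Plan — service 809 days ≥ 26 weeks (≈182 days) ✓; dept Design ✓; age 53 ≥ 21 ✓ → eligible.
Pet Insurance — status full-time ✓ (not excluded); service 809 days < 3 years (≈1095 days) ✗ → not eligible.
Health Savings Account — status full-time ✓; service 809 days ≥ 3 months (≈90 days) ✓; rating 1 < 3 ✗ → not eligible.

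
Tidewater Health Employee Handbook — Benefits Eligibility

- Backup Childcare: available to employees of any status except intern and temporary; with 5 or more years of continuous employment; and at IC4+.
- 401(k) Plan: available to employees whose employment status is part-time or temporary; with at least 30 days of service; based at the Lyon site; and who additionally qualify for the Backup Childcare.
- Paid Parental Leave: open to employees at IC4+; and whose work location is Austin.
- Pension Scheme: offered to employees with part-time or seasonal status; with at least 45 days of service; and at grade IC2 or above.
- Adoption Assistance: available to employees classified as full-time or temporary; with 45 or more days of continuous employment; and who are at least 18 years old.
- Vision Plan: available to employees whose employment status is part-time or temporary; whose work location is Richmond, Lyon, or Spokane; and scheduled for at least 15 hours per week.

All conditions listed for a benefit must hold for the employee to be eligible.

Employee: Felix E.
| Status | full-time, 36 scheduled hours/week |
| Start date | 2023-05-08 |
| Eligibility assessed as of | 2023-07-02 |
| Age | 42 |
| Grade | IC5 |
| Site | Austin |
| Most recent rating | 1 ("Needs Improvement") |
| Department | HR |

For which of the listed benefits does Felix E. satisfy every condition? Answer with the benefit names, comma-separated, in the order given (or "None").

Service from 2023-05-08 to 2023-07-02: 55 days.
Backup Childcare — status full-time ✓ (not excluded); service 55 days < 5 years (≈1825 days) ✗ → not eligible.
401(k) Plan — status full-time ✗ (requires part-time or temporary) → not eligible.
Paid Parental Leave — grade IC5 ≥ IC4 ✓; site Austin ✓ → eligible.
Pension Scheme — status full-time ✗ (requires part-time or seasonal) → not eligible.
Adoption Assistance — status full-time ✓; service 55 days ≥ 45 days ✓; age 42 ≥ 18 ✓ → eligible.
Vision Plan — status full-time ✗ (requires part-time or temporary) → not eligible.

Paid Parental Leave, Adoption Assistance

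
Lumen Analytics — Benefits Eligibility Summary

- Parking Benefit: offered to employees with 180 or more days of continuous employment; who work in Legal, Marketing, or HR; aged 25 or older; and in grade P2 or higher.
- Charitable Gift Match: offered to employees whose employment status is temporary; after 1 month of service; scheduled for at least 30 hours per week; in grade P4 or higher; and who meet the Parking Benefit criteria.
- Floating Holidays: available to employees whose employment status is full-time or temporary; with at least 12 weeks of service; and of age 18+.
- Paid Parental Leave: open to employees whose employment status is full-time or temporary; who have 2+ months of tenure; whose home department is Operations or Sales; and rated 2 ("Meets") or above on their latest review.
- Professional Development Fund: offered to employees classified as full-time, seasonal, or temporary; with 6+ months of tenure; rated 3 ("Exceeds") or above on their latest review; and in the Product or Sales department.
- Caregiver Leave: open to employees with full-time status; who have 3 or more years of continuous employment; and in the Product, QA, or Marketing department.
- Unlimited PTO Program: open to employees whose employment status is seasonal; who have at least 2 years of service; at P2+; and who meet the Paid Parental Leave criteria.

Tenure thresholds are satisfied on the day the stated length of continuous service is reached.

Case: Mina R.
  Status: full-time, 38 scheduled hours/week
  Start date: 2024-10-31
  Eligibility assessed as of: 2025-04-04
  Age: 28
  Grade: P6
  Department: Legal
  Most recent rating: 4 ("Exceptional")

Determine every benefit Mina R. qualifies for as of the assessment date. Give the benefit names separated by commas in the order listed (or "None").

Floating Holidays

Service from 2024-10-31 to 2025-04-04: 155 days.
Parking Benefit — service 155 days < 180 days ✗ → not eligible.
Charitable Gift Match — status full-time ✗ (requires temporary) → not eligible.
Floating Holidays — status full-time ✓; service 155 days ≥ 12 weeks (≈84 days) ✓; age 28 ≥ 18 ✓ → eligible.
Paid Parental Leave — status full-time ✓; service 155 days ≥ 2 months (≈60 days) ✓; dept Legal ✗ → not eligible.
Professional Development Fund — status full-time ✓; service 155 days < 6 months (≈180 days) ✗ → not eligible.
Caregiver Leave — status full-time ✓; service 155 days < 3 years (≈1095 days) ✗ → not eligible.
Unlimited PTO Program — status full-time ✗ (requires seasonal) → not eligible.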